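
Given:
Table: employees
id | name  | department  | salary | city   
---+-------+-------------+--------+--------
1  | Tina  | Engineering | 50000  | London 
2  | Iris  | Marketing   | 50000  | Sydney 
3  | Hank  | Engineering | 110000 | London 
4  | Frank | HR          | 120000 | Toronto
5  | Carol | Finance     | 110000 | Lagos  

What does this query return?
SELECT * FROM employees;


SELECT * returns all 5 rows with all columns

5 rows:
1, Tina, Engineering, 50000, London
2, Iris, Marketing, 50000, Sydney
3, Hank, Engineering, 110000, London
4, Frank, HR, 120000, Toronto
5, Carol, Finance, 110000, Lagos


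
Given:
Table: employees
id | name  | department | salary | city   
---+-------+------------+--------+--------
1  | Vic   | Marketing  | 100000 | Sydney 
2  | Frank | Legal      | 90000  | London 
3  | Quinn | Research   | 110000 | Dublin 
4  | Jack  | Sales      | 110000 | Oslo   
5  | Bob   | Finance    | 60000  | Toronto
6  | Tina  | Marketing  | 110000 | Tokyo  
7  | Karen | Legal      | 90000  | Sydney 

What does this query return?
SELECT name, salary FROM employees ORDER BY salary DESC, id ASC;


Sorting by salary DESC, then id ASC for ties

7 rows:
Quinn, 110000
Jack, 110000
Tina, 110000
Vic, 100000
Frank, 90000
Karen, 90000
Bob, 60000


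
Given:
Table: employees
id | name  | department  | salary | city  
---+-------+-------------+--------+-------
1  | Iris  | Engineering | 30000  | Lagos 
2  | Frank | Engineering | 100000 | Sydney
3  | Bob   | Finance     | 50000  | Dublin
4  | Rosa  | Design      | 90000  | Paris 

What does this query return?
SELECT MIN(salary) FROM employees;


Salaries: 30000, 100000, 50000, 90000
MIN = 30000

30000


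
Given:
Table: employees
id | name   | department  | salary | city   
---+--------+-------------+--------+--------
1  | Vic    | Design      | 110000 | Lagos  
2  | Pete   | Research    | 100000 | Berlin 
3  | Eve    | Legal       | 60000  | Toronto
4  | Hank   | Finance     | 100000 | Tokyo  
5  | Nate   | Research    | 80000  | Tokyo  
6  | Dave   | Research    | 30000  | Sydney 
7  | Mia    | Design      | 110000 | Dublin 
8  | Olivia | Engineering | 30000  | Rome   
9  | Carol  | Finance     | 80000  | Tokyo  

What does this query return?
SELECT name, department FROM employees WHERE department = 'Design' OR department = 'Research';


Filtering: department = 'Design' OR 'Research'
Matching: 5 rows

5 rows:
Vic, Design
Pete, Research
Nate, Research
Dave, Research
Mia, Design


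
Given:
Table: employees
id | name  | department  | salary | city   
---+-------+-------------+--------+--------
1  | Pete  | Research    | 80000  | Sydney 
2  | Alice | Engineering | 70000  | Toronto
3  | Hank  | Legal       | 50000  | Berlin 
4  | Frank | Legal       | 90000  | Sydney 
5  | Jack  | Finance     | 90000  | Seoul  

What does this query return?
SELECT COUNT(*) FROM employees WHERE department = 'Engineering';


Counting rows where department = 'Engineering'
  Alice -> MATCH


1


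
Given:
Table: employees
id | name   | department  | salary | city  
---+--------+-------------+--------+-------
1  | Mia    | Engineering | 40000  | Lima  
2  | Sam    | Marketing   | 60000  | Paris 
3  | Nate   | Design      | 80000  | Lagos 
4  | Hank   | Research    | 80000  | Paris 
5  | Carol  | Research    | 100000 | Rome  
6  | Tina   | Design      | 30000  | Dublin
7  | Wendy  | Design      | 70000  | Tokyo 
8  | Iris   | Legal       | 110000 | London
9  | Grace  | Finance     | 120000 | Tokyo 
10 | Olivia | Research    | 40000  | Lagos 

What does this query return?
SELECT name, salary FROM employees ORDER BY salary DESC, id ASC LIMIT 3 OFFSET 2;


Sort by salary DESC (id ASC tiebreak), then skip 2 and take 3
Rows 3 through 5

3 rows:
Carol, 100000
Nate, 80000
Hank, 80000


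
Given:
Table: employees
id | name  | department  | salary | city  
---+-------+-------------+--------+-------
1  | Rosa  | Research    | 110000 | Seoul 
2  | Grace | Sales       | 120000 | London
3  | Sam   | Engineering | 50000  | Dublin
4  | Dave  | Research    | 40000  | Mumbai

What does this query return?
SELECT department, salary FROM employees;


Projecting columns: department, salary

4 rows:
Research, 110000
Sales, 120000
Engineering, 50000
Research, 40000


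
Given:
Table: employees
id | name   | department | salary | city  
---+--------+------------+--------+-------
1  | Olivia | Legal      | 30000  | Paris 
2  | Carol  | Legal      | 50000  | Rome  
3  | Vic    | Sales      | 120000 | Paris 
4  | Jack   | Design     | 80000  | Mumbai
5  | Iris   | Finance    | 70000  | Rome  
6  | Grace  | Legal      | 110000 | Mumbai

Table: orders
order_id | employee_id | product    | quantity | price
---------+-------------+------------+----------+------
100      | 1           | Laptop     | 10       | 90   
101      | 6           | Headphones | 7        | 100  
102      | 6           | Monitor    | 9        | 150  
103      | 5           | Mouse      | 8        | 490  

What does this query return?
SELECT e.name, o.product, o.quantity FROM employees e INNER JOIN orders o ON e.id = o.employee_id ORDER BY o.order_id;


Joining employees.id = orders.employee_id:
  employee Olivia (id=1) -> order Laptop
  employee Grace (id=6) -> order Headphones
  employee Grace (id=6) -> order Monitor
  employee Iris (id=5) -> order Mouse


4 rows:
Olivia, Laptop, 10
Grace, Headphones, 7
Grace, Monitor, 9
Iris, Mouse, 8


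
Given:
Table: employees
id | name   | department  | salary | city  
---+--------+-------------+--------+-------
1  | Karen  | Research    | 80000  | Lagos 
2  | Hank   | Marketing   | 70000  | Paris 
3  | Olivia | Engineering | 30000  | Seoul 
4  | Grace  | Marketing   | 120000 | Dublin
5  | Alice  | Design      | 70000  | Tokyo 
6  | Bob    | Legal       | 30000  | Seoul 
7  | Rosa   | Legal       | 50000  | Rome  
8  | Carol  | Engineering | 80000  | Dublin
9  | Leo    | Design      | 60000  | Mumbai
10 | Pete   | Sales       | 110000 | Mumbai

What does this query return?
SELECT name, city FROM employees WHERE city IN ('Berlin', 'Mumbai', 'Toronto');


Filtering: city IN ('Berlin', 'Mumbai', 'Toronto')
Matching: 2 rows

2 rows:
Leo, Mumbai
Pete, Mumbai


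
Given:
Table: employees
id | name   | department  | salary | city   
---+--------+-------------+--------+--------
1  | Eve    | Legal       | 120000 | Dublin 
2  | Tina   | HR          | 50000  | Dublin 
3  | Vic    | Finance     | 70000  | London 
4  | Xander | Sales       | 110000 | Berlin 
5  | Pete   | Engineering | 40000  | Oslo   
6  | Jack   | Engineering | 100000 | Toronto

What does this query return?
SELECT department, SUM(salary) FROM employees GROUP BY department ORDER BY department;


Summing salary within each department:
  Engineering: 40000 + 100000 = 140000
  Finance: 70000 = 70000
  HR: 50000 = 50000
  Legal: 120000 = 120000
  Sales: 110000 = 110000


5 groups:
Engineering, 140000
Finance, 70000
HR, 50000
Legal, 120000
Sales, 110000


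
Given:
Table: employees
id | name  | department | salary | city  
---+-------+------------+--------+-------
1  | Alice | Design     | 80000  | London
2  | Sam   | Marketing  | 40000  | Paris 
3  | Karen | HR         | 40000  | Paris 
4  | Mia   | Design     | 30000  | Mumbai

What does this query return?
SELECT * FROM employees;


SELECT * returns all 4 rows with all columns

4 rows:
1, Alice, Design, 80000, London
2, Sam, Marketing, 40000, Paris
3, Karen, HR, 40000, Paris
4, Mia, Design, 30000, Mumbai


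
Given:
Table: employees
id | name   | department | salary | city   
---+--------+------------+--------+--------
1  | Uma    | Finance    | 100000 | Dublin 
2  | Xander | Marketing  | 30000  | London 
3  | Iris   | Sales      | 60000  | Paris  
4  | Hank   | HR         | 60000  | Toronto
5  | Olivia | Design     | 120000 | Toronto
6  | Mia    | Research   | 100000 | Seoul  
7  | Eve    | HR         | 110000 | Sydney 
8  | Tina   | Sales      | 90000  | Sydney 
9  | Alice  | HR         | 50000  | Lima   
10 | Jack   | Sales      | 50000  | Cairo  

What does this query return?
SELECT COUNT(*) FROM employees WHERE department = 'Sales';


Counting rows where department = 'Sales'
  Iris -> MATCH
  Tina -> MATCH
  Jack -> MATCH


3


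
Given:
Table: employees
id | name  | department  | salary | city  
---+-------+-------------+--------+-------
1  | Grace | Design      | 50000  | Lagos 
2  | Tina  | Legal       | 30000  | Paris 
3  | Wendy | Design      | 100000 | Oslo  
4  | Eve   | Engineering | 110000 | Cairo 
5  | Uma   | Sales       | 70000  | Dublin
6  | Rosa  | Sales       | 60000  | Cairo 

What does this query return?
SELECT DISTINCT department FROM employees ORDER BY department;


All 'department' values (row order): Design, Legal, Design, Engineering, Sales, Sales
Removing duplicates leaves 4 unique value(s).

4 values:
Design
Engineering
Legal
Sales


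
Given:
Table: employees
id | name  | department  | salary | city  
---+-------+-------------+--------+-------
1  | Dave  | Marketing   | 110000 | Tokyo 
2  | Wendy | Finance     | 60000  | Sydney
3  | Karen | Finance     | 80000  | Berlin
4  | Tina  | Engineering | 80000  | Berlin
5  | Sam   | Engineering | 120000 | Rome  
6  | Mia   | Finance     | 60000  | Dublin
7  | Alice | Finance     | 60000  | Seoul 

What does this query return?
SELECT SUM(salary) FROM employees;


SUM(salary) = 110000 + 60000 + 80000 + 80000 + 120000 + 60000 + 60000 = 570000

570000


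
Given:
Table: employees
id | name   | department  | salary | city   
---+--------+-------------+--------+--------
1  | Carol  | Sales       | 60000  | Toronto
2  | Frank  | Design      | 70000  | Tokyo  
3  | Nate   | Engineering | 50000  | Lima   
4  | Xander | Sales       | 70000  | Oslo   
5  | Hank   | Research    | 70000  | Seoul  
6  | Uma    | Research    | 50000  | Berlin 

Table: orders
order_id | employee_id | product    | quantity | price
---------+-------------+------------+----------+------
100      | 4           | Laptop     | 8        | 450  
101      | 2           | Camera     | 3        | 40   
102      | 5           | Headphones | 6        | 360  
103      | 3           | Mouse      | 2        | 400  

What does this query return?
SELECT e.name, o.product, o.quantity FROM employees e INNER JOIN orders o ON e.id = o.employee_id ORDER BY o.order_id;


Joining employees.id = orders.employee_id:
  employee Xander (id=4) -> order Laptop
  employee Frank (id=2) -> order Camera
  employee Hank (id=5) -> order Headphones
  employee Nate (id=3) -> order Mouse


4 rows:
Xander, Laptop, 8
Frank, Camera, 3
Hank, Headphones, 6
Nate, Mouse, 2


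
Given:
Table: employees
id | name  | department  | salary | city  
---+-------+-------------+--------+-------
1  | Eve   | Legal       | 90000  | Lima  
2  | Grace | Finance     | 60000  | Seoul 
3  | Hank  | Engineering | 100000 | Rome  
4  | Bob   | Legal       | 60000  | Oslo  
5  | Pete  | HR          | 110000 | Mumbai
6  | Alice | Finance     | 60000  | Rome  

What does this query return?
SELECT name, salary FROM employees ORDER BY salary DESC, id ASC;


Sorting by salary DESC, then id ASC for ties

6 rows:
Pete, 110000
Hank, 100000
Eve, 90000
Grace, 60000
Bob, 60000
Alice, 60000


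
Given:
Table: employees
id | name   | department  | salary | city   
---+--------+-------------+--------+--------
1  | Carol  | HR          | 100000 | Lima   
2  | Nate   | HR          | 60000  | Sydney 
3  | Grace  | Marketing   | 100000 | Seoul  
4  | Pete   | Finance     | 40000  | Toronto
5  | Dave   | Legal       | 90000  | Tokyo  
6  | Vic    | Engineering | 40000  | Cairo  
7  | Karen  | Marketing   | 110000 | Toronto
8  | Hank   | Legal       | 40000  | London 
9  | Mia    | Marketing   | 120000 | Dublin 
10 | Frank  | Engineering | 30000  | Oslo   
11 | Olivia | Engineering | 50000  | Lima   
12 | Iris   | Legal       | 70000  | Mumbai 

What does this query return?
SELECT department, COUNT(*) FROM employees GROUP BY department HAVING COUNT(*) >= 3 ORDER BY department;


Groups with count >= 3:
  Engineering: 3 -> PASS
  Legal: 3 -> PASS
  Marketing: 3 -> PASS
  Finance: 1 -> filtered out
  HR: 2 -> filtered out


3 groups:
Engineering, 3
Legal, 3
Marketing, 3


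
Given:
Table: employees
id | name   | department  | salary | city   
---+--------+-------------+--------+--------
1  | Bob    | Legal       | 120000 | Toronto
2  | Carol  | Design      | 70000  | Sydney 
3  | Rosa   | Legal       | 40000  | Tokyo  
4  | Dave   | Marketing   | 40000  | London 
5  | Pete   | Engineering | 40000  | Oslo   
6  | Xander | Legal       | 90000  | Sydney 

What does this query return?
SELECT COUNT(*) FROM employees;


COUNT(*) counts all rows

6


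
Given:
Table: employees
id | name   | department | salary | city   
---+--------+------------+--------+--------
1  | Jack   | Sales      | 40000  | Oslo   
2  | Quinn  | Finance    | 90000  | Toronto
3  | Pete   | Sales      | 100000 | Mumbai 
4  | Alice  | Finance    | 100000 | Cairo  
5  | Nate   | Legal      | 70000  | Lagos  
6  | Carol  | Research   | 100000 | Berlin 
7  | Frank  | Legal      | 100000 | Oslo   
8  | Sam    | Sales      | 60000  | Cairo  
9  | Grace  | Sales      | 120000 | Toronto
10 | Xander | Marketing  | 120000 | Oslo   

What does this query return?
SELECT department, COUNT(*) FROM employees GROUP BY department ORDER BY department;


Assigning each row to its department group:
  Jack -> Sales
  Quinn -> Finance
  Pete -> Sales
  Alice -> Finance
  Nate -> Legal
  Carol -> Research
  Frank -> Legal
  Sam -> Sales
  Grace -> Sales
  Xander -> Marketing


5 groups:
Finance, 2
Legal, 2
Marketing, 1
Research, 1
Sales, 4


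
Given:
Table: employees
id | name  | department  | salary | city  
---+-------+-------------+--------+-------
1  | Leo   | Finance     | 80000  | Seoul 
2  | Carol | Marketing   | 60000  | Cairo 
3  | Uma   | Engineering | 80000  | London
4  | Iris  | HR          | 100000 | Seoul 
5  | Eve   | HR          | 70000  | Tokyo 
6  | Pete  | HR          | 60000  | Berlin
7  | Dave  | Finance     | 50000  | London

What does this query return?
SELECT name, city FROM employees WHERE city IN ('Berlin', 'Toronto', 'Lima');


Filtering: city IN ('Berlin', 'Toronto', 'Lima')
Matching: 1 rows

1 rows:
Pete, Berlin


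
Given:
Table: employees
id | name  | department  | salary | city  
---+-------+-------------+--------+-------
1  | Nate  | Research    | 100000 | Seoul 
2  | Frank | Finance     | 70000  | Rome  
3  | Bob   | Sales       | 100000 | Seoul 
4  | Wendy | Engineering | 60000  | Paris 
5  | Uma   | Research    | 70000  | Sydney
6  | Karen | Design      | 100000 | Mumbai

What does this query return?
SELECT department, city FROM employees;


Projecting columns: department, city

6 rows:
Research, Seoul
Finance, Rome
Sales, Seoul
Engineering, Paris
Research, Sydney
Design, Mumbai


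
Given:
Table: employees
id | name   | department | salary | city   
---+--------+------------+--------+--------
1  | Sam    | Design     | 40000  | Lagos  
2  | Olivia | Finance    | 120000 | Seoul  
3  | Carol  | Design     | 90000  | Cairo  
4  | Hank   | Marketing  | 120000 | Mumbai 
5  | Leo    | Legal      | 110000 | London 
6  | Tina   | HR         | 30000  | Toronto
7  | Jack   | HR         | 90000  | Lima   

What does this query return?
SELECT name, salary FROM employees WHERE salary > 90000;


Filtering: salary > 90000
Matching: 3 rows

3 rows:
Olivia, 120000
Hank, 120000
Leo, 110000


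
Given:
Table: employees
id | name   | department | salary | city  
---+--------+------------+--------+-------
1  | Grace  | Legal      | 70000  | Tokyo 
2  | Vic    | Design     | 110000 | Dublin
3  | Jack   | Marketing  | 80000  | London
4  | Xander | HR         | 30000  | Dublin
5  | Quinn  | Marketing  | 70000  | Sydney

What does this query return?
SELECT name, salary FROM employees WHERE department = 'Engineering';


Filtering: department = 'Engineering'
Matching rows: 0

Empty result set (0 rows)


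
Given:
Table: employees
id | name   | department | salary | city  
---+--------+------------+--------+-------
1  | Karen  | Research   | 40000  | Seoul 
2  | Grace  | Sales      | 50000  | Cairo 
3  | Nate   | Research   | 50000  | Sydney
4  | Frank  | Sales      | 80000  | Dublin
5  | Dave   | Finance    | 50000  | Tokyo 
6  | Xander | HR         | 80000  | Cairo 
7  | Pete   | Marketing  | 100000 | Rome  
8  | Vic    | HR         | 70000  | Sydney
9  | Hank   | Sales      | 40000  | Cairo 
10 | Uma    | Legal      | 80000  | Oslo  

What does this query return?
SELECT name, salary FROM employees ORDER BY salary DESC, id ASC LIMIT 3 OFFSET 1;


Sort by salary DESC (id ASC tiebreak), then skip 1 and take 3
Rows 2 through 4

3 rows:
Frank, 80000
Xander, 80000
Uma, 80000


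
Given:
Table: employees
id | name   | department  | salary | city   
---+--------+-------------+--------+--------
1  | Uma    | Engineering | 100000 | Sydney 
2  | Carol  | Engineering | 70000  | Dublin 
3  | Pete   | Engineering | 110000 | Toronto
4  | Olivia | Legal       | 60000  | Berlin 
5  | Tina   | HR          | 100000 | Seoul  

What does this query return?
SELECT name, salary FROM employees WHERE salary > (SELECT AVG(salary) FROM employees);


Subquery: AVG(salary) = 88000.0
Filtering: salary > 88000.0
  Uma (100000) -> MATCH
  Pete (110000) -> MATCH
  Tina (100000) -> MATCH


3 rows:
Uma, 100000
Pete, 110000
Tina, 100000


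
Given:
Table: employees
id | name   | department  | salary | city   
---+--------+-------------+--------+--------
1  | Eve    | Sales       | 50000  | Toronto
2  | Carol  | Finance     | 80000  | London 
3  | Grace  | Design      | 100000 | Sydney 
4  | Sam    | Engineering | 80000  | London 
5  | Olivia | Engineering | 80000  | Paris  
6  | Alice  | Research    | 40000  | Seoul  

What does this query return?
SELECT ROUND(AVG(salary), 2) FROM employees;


SUM(salary) = 430000
COUNT = 6
ROUND(AVG, 2) = ROUND(430000 / 6, 2) = 71666.67

71666.67


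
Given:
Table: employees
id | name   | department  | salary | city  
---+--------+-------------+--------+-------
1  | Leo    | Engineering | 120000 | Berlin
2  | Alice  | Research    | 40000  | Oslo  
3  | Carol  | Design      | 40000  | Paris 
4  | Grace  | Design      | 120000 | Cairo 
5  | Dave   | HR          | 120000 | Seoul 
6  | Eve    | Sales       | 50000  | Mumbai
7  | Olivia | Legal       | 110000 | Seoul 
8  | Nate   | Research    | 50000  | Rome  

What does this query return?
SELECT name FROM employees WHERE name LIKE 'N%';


LIKE 'N%' matches names starting with 'N'
Matching: 1

1 rows:
Nate


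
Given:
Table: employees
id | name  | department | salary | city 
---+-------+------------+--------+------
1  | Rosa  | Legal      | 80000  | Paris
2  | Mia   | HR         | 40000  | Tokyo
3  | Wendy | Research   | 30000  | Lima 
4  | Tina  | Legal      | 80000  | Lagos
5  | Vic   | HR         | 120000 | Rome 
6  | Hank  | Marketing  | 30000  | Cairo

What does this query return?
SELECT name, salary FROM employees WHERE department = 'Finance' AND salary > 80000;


Filtering: department = 'Finance' AND salary > 80000
Matching: 0 rows

Empty result set (0 rows)


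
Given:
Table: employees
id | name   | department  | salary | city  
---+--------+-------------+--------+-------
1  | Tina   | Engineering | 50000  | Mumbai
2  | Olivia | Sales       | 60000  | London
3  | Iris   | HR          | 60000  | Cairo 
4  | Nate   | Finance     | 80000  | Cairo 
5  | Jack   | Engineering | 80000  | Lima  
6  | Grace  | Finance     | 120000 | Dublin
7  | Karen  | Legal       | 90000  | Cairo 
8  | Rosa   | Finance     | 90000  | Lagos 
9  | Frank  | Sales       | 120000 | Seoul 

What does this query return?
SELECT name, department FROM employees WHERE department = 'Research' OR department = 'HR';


Filtering: department = 'Research' OR 'HR'
Matching: 1 rows

1 rows:
Iris, HR


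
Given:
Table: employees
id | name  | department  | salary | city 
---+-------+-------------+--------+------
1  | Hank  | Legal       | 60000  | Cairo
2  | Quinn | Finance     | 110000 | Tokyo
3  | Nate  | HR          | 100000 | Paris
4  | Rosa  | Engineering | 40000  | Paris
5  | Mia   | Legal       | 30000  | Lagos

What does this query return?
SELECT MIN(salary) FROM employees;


Salaries: 60000, 110000, 100000, 40000, 30000
MIN = 30000

30000


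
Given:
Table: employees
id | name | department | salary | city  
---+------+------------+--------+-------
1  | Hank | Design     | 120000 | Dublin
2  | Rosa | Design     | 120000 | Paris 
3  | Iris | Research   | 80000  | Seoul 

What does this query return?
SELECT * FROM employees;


SELECT * returns all 3 rows with all columns

3 rows:
1, Hank, Design, 120000, Dublin
2, Rosa, Design, 120000, Paris
3, Iris, Research, 80000, Seoul


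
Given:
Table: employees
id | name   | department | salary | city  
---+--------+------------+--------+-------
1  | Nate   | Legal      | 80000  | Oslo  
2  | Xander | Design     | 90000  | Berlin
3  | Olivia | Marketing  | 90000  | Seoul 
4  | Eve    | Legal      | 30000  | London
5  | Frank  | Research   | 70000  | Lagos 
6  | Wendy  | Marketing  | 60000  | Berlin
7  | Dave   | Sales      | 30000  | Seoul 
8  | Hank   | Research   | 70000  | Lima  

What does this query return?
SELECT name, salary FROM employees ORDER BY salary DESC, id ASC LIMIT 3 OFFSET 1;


Sort by salary DESC (id ASC tiebreak), then skip 1 and take 3
Rows 2 through 4

3 rows:
Olivia, 90000
Nate, 80000
Frank, 70000


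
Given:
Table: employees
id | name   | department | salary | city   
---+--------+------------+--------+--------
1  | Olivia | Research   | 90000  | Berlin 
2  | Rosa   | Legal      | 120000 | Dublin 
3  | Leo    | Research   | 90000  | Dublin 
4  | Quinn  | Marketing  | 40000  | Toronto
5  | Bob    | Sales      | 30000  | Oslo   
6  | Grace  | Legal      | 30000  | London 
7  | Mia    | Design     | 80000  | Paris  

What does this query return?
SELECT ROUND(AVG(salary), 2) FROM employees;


SUM(salary) = 480000
COUNT = 7
ROUND(AVG, 2) = ROUND(480000 / 7, 2) = 68571.43

68571.43


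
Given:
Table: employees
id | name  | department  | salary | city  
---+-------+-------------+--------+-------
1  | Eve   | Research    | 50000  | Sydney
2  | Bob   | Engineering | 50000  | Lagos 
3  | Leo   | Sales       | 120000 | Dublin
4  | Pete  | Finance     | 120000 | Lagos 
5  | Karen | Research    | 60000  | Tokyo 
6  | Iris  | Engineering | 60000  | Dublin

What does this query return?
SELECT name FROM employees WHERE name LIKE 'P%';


LIKE 'P%' matches names starting with 'P'
Matching: 1

1 rows:
Pete


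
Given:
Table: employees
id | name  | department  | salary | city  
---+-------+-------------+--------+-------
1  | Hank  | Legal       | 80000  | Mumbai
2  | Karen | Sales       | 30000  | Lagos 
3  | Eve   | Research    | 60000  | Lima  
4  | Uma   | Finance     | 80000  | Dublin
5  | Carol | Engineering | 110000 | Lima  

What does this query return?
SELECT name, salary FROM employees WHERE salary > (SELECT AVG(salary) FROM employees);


Subquery: AVG(salary) = 72000.0
Filtering: salary > 72000.0
  Hank (80000) -> MATCH
  Uma (80000) -> MATCH
  Carol (110000) -> MATCH


3 rows:
Hank, 80000
Uma, 80000
Carol, 110000


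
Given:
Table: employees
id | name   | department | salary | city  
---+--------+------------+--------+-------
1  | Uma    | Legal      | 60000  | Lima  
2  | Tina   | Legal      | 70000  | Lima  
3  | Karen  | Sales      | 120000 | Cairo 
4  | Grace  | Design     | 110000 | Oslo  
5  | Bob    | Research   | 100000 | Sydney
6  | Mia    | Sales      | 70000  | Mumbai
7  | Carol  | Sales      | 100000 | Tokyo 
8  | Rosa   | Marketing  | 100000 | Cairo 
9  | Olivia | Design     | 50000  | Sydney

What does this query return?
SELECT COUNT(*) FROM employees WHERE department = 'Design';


Counting rows where department = 'Design'
  Grace -> MATCH
  Olivia -> MATCH


2


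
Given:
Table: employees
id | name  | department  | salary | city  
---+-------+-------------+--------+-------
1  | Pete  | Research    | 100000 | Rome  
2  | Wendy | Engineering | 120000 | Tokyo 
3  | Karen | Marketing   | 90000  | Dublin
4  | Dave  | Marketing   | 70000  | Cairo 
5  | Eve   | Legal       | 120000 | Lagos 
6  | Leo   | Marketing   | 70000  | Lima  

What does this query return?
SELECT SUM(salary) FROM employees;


SUM(salary) = 100000 + 120000 + 90000 + 70000 + 120000 + 70000 = 570000

570000


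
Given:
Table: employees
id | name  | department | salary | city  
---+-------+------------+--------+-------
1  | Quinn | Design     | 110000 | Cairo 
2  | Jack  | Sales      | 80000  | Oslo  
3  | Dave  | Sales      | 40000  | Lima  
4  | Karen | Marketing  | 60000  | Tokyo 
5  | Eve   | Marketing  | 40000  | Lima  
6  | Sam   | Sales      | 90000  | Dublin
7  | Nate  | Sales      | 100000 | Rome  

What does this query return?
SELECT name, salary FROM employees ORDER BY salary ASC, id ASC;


Sorting by salary ASC, then id ASC for ties

7 rows:
Dave, 40000
Eve, 40000
Karen, 60000
Jack, 80000
Sam, 90000
Nate, 100000
Quinn, 110000


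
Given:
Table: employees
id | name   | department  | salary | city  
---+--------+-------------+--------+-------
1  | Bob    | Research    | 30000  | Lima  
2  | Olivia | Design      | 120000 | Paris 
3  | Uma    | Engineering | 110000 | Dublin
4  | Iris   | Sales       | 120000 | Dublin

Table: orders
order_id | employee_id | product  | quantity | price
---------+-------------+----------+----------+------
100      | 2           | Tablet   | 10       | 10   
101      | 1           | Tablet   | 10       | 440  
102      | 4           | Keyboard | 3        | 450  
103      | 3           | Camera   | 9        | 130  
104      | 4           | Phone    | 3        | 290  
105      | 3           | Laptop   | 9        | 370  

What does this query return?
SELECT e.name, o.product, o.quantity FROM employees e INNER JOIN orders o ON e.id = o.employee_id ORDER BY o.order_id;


Joining employees.id = orders.employee_id:
  employee Olivia (id=2) -> order Tablet
  employee Bob (id=1) -> order Tablet
  employee Iris (id=4) -> order Keyboard
  employee Uma (id=3) -> order Camera
  employee Iris (id=4) -> order Phone
  employee Uma (id=3) -> order Laptop


6 rows:
Olivia, Tablet, 10
Bob, Tablet, 10
Iris, Keyboard, 3
Uma, Camera, 9
Iris, Phone, 3
Uma, Laptop, 9


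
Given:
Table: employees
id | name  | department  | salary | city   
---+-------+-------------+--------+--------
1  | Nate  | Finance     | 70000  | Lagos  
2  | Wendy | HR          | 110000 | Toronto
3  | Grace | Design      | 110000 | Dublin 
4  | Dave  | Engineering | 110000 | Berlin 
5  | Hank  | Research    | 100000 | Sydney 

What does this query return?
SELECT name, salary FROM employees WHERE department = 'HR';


Filtering: department = 'HR'
Matching rows: 1

1 rows:
Wendy, 110000


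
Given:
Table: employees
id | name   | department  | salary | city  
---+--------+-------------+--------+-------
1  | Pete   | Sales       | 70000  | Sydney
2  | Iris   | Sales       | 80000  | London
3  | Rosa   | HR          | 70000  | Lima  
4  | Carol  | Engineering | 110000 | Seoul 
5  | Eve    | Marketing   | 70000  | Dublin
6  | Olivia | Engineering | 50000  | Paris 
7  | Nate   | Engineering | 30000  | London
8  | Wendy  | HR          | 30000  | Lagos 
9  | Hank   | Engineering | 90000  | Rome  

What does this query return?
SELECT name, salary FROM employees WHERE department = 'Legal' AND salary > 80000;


Filtering: department = 'Legal' AND salary > 80000
Matching: 0 rows

Empty result set (0 rows)


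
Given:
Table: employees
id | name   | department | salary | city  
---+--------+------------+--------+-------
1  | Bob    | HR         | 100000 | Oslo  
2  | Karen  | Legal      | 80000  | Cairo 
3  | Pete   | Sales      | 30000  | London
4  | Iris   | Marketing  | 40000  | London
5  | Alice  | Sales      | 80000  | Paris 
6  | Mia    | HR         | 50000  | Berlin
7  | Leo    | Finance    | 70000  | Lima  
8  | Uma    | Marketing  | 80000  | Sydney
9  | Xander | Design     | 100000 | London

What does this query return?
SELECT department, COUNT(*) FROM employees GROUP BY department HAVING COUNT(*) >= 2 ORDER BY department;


Groups with count >= 2:
  HR: 2 -> PASS
  Marketing: 2 -> PASS
  Sales: 2 -> PASS
  Design: 1 -> filtered out
  Finance: 1 -> filtered out
  Legal: 1 -> filtered out


3 groups:
HR, 2
Marketing, 2
Sales, 2


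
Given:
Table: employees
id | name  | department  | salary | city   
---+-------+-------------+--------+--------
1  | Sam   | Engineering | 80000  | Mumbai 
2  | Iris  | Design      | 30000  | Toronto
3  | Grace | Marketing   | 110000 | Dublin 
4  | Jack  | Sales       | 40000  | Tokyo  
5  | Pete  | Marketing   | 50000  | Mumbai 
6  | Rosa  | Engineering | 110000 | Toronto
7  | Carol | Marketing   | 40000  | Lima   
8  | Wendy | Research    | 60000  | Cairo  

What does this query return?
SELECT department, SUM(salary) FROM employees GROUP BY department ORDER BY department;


Summing salary within each department:
  Design: 30000 = 30000
  Engineering: 80000 + 110000 = 190000
  Marketing: 110000 + 50000 + 40000 = 200000
  Research: 60000 = 60000
  Sales: 40000 = 40000


5 groups:
Design, 30000
Engineering, 190000
Marketing, 200000
Research, 60000
Sales, 40000


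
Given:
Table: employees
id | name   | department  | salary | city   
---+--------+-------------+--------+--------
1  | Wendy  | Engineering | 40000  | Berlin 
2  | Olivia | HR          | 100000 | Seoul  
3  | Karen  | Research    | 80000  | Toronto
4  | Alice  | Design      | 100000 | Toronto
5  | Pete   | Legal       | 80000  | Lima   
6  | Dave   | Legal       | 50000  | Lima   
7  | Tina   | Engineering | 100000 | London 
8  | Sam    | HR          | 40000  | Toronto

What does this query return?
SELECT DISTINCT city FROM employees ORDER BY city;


All 'city' values (row order): Berlin, Seoul, Toronto, Toronto, Lima, Lima, London, Toronto
Removing duplicates leaves 5 unique value(s).

5 values:
Berlin
Lima
London
Seoul
Toronto


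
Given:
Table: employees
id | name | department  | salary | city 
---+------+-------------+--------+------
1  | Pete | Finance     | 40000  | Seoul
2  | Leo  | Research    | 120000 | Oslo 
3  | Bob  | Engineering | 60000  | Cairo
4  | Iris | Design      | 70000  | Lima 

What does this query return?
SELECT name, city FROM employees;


Projecting columns: name, city

4 rows:
Pete, Seoul
Leo, Oslo
Bob, Cairo
Iris, Lima


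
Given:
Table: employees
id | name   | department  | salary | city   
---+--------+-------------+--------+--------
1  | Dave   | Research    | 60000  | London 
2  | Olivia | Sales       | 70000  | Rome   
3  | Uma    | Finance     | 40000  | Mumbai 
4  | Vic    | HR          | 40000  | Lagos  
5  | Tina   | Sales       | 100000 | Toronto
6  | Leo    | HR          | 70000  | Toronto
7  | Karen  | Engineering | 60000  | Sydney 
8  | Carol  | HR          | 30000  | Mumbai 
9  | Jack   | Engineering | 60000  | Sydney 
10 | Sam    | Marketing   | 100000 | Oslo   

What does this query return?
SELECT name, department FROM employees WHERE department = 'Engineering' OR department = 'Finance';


Filtering: department = 'Engineering' OR 'Finance'
Matching: 3 rows

3 rows:
Uma, Finance
Karen, Engineering
Jack, Engineering


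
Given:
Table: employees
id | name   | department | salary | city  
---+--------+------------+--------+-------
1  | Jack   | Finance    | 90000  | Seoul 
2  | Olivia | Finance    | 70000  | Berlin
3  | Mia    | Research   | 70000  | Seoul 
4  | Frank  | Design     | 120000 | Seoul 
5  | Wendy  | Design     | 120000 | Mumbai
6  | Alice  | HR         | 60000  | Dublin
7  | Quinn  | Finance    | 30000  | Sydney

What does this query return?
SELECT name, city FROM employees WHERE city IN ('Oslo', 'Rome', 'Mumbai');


Filtering: city IN ('Oslo', 'Rome', 'Mumbai')
Matching: 1 rows

1 rows:
Wendy, Mumbai


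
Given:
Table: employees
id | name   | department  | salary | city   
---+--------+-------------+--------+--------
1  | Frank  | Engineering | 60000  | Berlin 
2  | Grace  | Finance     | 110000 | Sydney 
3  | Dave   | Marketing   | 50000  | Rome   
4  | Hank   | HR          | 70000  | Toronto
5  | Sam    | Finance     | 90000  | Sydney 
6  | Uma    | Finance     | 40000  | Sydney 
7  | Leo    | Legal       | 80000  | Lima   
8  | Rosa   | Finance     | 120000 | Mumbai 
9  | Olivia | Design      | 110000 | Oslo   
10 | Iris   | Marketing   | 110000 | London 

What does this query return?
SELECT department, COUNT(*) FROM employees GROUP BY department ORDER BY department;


Assigning each row to its department group:
  Frank -> Engineering
  Grace -> Finance
  Dave -> Marketing
  Hank -> HR
  Sam -> Finance
  Uma -> Finance
  Leo -> Legal
  Rosa -> Finance
  Olivia -> Design
  Iris -> Marketing


6 groups:
Design, 1
Engineering, 1
Finance, 4
HR, 1
Legal, 1
Marketing, 2


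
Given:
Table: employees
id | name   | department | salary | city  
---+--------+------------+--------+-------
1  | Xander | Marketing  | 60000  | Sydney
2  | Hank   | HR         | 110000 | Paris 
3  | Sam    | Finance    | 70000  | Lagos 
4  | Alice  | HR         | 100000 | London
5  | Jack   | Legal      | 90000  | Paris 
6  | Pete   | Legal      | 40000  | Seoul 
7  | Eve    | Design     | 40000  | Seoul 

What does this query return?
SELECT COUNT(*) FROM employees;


COUNT(*) counts all rows

7


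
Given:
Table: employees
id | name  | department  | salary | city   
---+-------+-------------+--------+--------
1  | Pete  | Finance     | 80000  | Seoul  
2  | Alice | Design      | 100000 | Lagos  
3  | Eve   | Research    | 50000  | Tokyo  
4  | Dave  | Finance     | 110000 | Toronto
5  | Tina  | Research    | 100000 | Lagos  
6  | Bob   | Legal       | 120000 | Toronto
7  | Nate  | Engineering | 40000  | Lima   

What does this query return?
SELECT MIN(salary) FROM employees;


Salaries: 80000, 100000, 50000, 110000, 100000, 120000, 40000
MIN = 40000

40000


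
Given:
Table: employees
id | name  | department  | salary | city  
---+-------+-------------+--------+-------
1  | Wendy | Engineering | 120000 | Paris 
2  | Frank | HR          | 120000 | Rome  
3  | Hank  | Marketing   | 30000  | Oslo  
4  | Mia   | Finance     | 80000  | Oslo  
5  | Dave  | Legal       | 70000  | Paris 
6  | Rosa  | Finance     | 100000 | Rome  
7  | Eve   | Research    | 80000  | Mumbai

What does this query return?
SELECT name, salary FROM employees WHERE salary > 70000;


Filtering: salary > 70000
Matching: 5 rows

5 rows:
Wendy, 120000
Frank, 120000
Mia, 80000
Rosa, 100000
Eve, 80000


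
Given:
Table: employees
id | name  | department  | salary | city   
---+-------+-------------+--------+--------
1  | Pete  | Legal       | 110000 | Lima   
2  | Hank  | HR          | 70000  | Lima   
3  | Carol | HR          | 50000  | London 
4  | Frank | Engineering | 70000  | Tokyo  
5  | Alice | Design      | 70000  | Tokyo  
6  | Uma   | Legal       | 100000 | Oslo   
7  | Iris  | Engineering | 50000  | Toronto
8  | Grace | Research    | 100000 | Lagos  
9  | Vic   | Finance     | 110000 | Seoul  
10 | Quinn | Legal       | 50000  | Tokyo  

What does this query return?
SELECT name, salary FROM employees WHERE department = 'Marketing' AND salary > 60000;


Filtering: department = 'Marketing' AND salary > 60000
Matching: 0 rows

Empty result set (0 rows)


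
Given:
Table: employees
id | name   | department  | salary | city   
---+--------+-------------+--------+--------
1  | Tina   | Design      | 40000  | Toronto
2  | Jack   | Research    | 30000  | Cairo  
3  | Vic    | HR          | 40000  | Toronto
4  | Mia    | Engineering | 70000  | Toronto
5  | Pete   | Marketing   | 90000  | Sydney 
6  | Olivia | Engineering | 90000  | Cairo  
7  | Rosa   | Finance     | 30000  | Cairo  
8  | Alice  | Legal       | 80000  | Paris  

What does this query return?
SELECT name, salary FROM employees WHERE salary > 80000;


Filtering: salary > 80000
Matching: 2 rows

2 rows:
Pete, 90000
Olivia, 90000


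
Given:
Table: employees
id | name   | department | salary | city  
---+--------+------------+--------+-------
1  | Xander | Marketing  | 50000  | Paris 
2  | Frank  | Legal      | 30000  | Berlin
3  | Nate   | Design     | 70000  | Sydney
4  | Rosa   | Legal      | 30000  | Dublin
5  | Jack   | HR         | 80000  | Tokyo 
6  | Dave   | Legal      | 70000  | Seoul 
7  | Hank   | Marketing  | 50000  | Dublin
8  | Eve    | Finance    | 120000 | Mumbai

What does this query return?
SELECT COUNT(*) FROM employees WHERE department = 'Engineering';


Counting rows where department = 'Engineering'


0


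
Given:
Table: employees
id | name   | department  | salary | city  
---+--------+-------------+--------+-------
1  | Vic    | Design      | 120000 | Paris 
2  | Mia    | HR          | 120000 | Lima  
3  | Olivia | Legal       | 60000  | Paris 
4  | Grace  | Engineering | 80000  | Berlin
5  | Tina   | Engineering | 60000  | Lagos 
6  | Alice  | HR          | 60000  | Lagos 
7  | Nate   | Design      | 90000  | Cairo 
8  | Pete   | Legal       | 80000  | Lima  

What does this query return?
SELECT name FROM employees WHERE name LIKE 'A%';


LIKE 'A%' matches names starting with 'A'
Matching: 1

1 rows:
Alice


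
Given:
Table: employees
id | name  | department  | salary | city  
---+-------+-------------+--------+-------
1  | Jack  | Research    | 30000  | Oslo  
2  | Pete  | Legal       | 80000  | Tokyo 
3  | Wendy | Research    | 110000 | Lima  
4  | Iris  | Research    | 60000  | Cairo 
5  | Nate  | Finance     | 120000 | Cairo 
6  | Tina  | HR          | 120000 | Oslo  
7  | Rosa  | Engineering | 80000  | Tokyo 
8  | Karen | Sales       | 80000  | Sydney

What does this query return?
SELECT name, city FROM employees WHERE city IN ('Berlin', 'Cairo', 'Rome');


Filtering: city IN ('Berlin', 'Cairo', 'Rome')
Matching: 2 rows

2 rows:
Iris, Cairo
Nate, Cairo


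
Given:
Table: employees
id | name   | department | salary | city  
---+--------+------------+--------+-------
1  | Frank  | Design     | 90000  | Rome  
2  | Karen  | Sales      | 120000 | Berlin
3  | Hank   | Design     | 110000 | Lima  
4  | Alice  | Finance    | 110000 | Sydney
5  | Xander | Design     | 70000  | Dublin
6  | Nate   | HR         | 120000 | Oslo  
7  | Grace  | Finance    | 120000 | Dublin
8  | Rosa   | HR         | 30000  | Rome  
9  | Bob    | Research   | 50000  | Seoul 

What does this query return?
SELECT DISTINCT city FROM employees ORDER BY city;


All 'city' values (row order): Rome, Berlin, Lima, Sydney, Dublin, Oslo, Dublin, Rome, Seoul
Removing duplicates leaves 7 unique value(s).

7 values:
Berlin
Dublin
Lima
Oslo
Rome
Seoul
Sydney


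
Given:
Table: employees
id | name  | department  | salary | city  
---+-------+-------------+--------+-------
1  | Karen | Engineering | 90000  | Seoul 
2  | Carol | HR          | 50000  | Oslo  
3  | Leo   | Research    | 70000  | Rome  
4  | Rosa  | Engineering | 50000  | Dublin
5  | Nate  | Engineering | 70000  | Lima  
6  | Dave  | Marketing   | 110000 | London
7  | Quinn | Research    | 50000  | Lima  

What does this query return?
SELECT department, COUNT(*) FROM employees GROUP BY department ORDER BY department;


Assigning each row to its department group:
  Karen -> Engineering
  Carol -> HR
  Leo -> Research
  Rosa -> Engineering
  Nate -> Engineering
  Dave -> Marketing
  Quinn -> Research


4 groups:
Engineering, 3
HR, 1
Marketing, 1
Research, 2


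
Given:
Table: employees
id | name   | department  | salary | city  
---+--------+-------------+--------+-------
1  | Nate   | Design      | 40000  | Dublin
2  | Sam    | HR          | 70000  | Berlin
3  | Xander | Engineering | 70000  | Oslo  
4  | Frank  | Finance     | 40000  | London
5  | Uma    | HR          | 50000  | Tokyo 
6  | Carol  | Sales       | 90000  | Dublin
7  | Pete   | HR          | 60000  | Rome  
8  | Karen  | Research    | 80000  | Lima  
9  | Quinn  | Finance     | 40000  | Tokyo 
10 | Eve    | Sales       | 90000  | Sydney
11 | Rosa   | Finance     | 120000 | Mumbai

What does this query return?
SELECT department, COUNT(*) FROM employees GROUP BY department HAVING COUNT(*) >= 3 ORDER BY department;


Groups with count >= 3:
  Finance: 3 -> PASS
  HR: 3 -> PASS
  Design: 1 -> filtered out
  Engineering: 1 -> filtered out
  Research: 1 -> filtered out
  Sales: 2 -> filtered out


2 groups:
Finance, 3
HR, 3
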